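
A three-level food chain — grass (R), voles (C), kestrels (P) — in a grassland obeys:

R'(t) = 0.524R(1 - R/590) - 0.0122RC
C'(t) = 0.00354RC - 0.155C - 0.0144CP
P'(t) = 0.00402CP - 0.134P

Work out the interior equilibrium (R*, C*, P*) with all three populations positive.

From dP/dt = 0: 0.00402C* = 0.134, so C* = 33.3.
From dR/dt = 0: 0.524(1 - R*/590) = 0.0122·33.3, giving R* = 590·(1 - 0.776) = 132.
From dC/dt = 0: 0.00354·132 - 0.155 = 0.0144P*, so P* = 0.313/0.0144 = 21.7.

R* ≈ 132, C* ≈ 33.3, P* ≈ 21.7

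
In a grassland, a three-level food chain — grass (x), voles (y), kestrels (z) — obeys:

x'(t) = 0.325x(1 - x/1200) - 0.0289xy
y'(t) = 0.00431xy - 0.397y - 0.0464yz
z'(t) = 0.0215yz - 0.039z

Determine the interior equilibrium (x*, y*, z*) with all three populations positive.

x* ≈ 1010, y* ≈ 1.81, z* ≈ 84.9

From dz/dt = 0: 0.0215y* = 0.039, so y* = 1.81.
From dx/dt = 0: 0.325(1 - x*/1200) = 0.0289·1.81, giving x* = 1200·(1 - 0.161) = 1010.
From dy/dt = 0: 0.00431·1010 - 0.397 = 0.0464z*, so z* = 3.94/0.0464 = 84.9.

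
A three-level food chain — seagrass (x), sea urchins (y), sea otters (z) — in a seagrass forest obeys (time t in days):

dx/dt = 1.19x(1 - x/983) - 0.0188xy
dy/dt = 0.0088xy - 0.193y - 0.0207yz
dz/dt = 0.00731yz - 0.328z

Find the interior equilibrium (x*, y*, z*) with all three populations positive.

From dz/dt = 0: 0.00731y* = 0.328, so y* = 44.9.
From dx/dt = 0: 1.19(1 - x*/983) = 0.0188·44.9, giving x* = 983·(1 - 0.709) = 286.
From dy/dt = 0: 0.0088·286 - 0.193 = 0.0207z*, so z* = 2.33/0.0207 = 112.

x* ≈ 286, y* ≈ 44.9, z* ≈ 112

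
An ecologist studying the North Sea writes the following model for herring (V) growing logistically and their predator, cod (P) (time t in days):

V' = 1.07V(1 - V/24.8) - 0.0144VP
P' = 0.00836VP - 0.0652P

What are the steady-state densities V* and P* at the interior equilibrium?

V* ≈ 7.8, P* ≈ 50.9

From dP/dt = 0 with P > 0: 0.00836V* = 0.0652, so V* = 7.8.
Substitute into dV/dt = 0: 1.07(1 - 7.8/24.8) = 0.0144P*.
The bracket is 0.686, giving P* = 0.734/0.0144 = 50.9.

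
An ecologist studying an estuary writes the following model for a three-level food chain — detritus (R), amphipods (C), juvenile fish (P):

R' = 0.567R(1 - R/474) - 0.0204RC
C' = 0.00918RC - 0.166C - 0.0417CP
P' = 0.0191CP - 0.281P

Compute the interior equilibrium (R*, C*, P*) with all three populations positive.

From dP/dt = 0: 0.0191C* = 0.281, so C* = 14.7.
From dR/dt = 0: 0.567(1 - R*/474) = 0.0204·14.7, giving R* = 474·(1 - 0.529) = 223.
From dC/dt = 0: 0.00918·223 - 0.166 = 0.0417P*, so P* = 1.88/0.0417 = 45.1.

R* ≈ 223, C* ≈ 14.7, P* ≈ 45.1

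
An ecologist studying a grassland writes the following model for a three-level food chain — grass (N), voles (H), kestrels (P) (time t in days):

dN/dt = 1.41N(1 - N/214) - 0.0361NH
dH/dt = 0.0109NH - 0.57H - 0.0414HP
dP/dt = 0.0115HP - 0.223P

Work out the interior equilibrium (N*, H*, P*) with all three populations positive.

N* ≈ 108, H* ≈ 19.4, P* ≈ 14.6

From dP/dt = 0: 0.0115H* = 0.223, so H* = 19.4.
From dN/dt = 0: 1.41(1 - N*/214) = 0.0361·19.4, giving N* = 214·(1 - 0.496) = 108.
From dH/dt = 0: 0.0109·108 - 0.57 = 0.0414P*, so P* = 0.605/0.0414 = 14.6.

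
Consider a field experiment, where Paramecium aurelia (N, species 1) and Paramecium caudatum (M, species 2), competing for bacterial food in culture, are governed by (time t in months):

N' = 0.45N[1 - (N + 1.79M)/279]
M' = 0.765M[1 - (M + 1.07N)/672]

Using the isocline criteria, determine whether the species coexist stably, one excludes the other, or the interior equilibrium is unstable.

species 2 excludes species 1

Compare the nullcline intercepts: K1/α12 = 279/1.79 = 156 < K2 = 672; K2/α21 = 672/1.07 = 628 > K1 = 279.
Since the inequalities point opposite ways, species 2 can invade but species 1 cannot.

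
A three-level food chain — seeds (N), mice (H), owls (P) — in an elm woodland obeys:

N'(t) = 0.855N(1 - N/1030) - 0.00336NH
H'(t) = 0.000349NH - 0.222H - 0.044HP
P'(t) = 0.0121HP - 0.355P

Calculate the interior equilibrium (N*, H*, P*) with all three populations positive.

From dP/dt = 0: 0.0121H* = 0.355, so H* = 29.3.
From dN/dt = 0: 0.855(1 - N*/1030) = 0.00336·29.3, giving N* = 1030·(1 - 0.115) = 911.
From dH/dt = 0: 0.000349·911 - 0.222 = 0.044P*, so P* = 0.096/0.044 = 2.18.

N* ≈ 911, H* ≈ 29.3, P* ≈ 2.18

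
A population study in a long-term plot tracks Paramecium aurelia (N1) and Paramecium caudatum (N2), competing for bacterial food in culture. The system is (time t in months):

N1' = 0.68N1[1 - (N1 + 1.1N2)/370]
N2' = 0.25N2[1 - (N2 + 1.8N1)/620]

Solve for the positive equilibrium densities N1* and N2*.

N1* ≈ 318, N2* ≈ 46.9

Setting both brackets to zero gives the nullclines N1 + 1.1N2 = 370 and 1.8N1 + N2 = 620.
Substituting N2 = 620 - 1.8N1 into the first: N1(1 - 1.1·1.8) = 370 - 1.1·620.
So N1* = -312/-0.98 = 318, and then N2* = 620 - 1.8·318 = 46.9.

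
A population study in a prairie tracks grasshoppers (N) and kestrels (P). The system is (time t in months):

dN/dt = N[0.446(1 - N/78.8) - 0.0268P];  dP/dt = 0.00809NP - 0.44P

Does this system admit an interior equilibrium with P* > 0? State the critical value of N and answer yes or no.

The predator equation gives dP/dt > 0 only when N > 0.44/0.00809 = 54.4.
Without the predator, N → K = 78.8. Since 78.8 > 54.4, the predator can invade and persist.

Threshold N = 54.4; K > 54.4, so yes, the predator persists.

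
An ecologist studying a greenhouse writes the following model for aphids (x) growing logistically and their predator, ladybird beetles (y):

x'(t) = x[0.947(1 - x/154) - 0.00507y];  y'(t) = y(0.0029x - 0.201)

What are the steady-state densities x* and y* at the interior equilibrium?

From dy/dt = 0 with y > 0: 0.0029x* = 0.201, so x* = 69.3.
Substitute into dx/dt = 0: 0.947(1 - 69.3/154) = 0.00507y*.
The bracket is 0.55, giving y* = 0.521/0.00507 = 103.

x* ≈ 69.3, y* ≈ 103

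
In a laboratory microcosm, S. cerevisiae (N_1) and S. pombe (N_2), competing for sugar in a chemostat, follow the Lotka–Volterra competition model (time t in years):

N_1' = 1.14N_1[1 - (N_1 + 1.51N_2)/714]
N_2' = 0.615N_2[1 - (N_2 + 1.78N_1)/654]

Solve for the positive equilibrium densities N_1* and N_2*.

Setting both brackets to zero gives the nullclines N_1 + 1.51N_2 = 714 and 1.78N_1 + N_2 = 654.
Substituting N_2 = 654 - 1.78N_1 into the first: N_1(1 - 1.51·1.78) = 714 - 1.51·654.
So N_1* = -274/-1.69 = 162, and then N_2* = 654 - 1.78·162 = 366.

N_1* ≈ 162, N_2* ≈ 366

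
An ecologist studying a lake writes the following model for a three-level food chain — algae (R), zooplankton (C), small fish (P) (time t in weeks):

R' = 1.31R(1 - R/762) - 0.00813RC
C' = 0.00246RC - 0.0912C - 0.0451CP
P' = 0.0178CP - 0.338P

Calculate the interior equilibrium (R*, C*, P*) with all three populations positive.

From dP/dt = 0: 0.0178C* = 0.338, so C* = 19.
From dR/dt = 0: 1.31(1 - R*/762) = 0.00813·19, giving R* = 762·(1 - 0.118) = 672.
From dC/dt = 0: 0.00246·672 - 0.0912 = 0.0451P*, so P* = 1.56/0.0451 = 34.6.

R* ≈ 672, C* ≈ 19, P* ≈ 34.6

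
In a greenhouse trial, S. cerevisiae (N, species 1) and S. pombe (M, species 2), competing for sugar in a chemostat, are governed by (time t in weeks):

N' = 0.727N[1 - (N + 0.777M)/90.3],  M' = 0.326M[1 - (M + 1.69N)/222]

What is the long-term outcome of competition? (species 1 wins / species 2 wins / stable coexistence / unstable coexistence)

species 2 excludes species 1

Compare the nullcline intercepts: K1/α12 = 90.3/0.777 = 116 < K2 = 222; K2/α21 = 222/1.69 = 131 > K1 = 90.3.
Since the inequalities point opposite ways, species 2 can invade but species 1 cannot.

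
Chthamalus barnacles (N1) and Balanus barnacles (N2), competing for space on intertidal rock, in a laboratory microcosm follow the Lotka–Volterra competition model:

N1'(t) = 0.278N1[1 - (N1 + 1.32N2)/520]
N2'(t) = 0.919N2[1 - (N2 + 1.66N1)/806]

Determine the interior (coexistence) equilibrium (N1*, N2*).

Setting both brackets to zero gives the nullclines N1 + 1.32N2 = 520 and 1.66N1 + N2 = 806.
Substituting N2 = 806 - 1.66N1 into the first: N1(1 - 1.32·1.66) = 520 - 1.32·806.
So N1* = -544/-1.19 = 457, and then N2* = 806 - 1.66·457 = 48.

N1* ≈ 457, N2* ≈ 48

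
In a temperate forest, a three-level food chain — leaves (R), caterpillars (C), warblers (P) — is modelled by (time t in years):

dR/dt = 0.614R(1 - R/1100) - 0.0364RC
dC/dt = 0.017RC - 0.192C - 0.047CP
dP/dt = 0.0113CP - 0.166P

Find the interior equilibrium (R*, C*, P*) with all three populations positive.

R* ≈ 142, C* ≈ 14.7, P* ≈ 47.3

From dP/dt = 0: 0.0113C* = 0.166, so C* = 14.7.
From dR/dt = 0: 0.614(1 - R*/1100) = 0.0364·14.7, giving R* = 1100·(1 - 0.871) = 142.
From dC/dt = 0: 0.017·142 - 0.192 = 0.047P*, so P* = 2.22/0.047 = 47.3.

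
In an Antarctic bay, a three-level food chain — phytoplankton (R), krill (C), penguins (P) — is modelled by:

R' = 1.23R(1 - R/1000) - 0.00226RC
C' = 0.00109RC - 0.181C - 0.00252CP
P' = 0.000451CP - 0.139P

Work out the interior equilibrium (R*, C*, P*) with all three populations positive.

From dP/dt = 0: 0.000451C* = 0.139, so C* = 308.
From dR/dt = 0: 1.23(1 - R*/1000) = 0.00226·308, giving R* = 1000·(1 - 0.566) = 434.
From dC/dt = 0: 0.00109·434 - 0.181 = 0.00252P*, so P* = 0.292/0.00252 = 116.

R* ≈ 434, C* ≈ 308, P* ≈ 116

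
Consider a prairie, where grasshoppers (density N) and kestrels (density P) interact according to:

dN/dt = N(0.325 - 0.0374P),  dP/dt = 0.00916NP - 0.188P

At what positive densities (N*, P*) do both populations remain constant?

N* ≈ 20.5, P* ≈ 8.69

Set dP/dt = 0 with P > 0: 0.00916N - 0.188 = 0, so N* = 0.188/0.00916 = 20.5.
Set dN/dt = 0 with N > 0: 0.325 - 0.0374P = 0, so P* = 0.325/0.0374 = 8.69.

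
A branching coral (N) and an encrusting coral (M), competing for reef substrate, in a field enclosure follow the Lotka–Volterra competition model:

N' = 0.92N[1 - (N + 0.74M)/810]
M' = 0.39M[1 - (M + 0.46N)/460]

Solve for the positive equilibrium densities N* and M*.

N* ≈ 712, M* ≈ 133

Setting both brackets to zero gives the nullclines N + 0.74M = 810 and 0.46N + M = 460.
Substituting M = 460 - 0.46N into the first: N(1 - 0.74·0.46) = 810 - 0.74·460.
So N* = 470/0.66 = 712, and then M* = 460 - 0.46·712 = 133.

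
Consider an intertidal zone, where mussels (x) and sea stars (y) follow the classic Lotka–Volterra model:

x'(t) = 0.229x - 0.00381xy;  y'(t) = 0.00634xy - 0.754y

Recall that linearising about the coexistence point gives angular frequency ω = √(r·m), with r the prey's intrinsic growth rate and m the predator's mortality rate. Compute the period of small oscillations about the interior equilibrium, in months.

T ≈ 15.1 months

Here r = 0.229 and m = 0.754, so r·m = 0.173.
ω = √0.173 = 0.416 per month, hence T = 2π/ω ≈ 15.1 months.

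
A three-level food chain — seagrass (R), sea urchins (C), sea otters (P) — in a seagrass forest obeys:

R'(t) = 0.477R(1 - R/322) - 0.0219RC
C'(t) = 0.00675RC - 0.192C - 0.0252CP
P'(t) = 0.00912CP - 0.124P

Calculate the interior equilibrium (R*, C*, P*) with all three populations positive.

R* ≈ 121, C* ≈ 13.6, P* ≈ 24.8

From dP/dt = 0: 0.00912C* = 0.124, so C* = 13.6.
From dR/dt = 0: 0.477(1 - R*/322) = 0.0219·13.6, giving R* = 322·(1 - 0.624) = 121.
From dC/dt = 0: 0.00675·121 - 0.192 = 0.0252P*, so P* = 0.625/0.0252 = 24.8.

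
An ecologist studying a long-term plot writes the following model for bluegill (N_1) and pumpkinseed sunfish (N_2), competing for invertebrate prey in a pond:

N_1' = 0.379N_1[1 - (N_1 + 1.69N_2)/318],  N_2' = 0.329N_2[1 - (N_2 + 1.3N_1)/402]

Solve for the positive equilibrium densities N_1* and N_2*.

N_1* ≈ 302, N_2* ≈ 9.52

Setting both brackets to zero gives the nullclines N_1 + 1.69N_2 = 318 and 1.3N_1 + N_2 = 402.
Substituting N_2 = 402 - 1.3N_1 into the first: N_1(1 - 1.69·1.3) = 318 - 1.69·402.
So N_1* = -361/-1.2 = 302, and then N_2* = 402 - 1.3·302 = 9.52.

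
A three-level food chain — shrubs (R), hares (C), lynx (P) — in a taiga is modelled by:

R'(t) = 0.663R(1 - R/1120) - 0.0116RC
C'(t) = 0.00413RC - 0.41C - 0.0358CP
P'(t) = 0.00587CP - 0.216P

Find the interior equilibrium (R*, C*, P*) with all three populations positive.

From dP/dt = 0: 0.00587C* = 0.216, so C* = 36.8.
From dR/dt = 0: 0.663(1 - R*/1120) = 0.0116·36.8, giving R* = 1120·(1 - 0.644) = 399.
From dC/dt = 0: 0.00413·399 - 0.41 = 0.0358P*, so P* = 1.24/0.0358 = 34.6.

R* ≈ 399, C* ≈ 36.8, P* ≈ 34.6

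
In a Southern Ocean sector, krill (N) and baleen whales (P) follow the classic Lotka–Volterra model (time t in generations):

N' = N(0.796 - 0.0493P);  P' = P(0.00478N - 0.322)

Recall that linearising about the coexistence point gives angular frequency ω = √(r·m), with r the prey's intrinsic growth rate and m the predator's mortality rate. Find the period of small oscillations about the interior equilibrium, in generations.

Here r = 0.796 and m = 0.322, so r·m = 0.256.
ω = √0.256 = 0.506 per generation, hence T = 2π/ω ≈ 12.4 generations.

T ≈ 12.4 generations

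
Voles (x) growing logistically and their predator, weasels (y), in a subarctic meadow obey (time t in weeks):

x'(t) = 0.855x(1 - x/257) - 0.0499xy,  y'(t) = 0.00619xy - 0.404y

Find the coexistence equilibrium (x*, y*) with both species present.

From dy/dt = 0 with y > 0: 0.00619x* = 0.404, so x* = 65.3.
Substitute into dx/dt = 0: 0.855(1 - 65.3/257) = 0.0499y*.
The bracket is 0.746, giving y* = 0.638/0.0499 = 12.8.

x* ≈ 65.3, y* ≈ 12.8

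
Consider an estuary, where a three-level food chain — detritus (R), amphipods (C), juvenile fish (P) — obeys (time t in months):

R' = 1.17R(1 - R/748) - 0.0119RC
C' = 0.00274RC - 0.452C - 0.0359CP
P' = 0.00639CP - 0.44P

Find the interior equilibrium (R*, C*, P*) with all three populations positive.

R* ≈ 224, C* ≈ 68.9, P* ≈ 4.52

From dP/dt = 0: 0.00639C* = 0.44, so C* = 68.9.
From dR/dt = 0: 1.17(1 - R*/748) = 0.0119·68.9, giving R* = 748·(1 - 0.7) = 224.
From dC/dt = 0: 0.00274·224 - 0.452 = 0.0359P*, so P* = 0.162/0.0359 = 4.52.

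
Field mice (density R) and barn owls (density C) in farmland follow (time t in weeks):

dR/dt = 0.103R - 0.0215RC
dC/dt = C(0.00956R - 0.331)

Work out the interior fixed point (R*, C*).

Set dC/dt = 0 with C > 0: 0.00956R - 0.331 = 0, so R* = 0.331/0.00956 = 34.6.
Set dR/dt = 0 with R > 0: 0.103 - 0.0215C = 0, so C* = 0.103/0.0215 = 4.79.

R* ≈ 34.6, C* ≈ 4.79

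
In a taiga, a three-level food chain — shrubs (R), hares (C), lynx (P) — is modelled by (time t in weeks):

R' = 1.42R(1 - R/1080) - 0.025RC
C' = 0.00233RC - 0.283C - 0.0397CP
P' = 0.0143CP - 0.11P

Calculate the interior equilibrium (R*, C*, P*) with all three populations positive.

R* ≈ 934, C* ≈ 7.69, P* ≈ 47.7

From dP/dt = 0: 0.0143C* = 0.11, so C* = 7.69.
From dR/dt = 0: 1.42(1 - R*/1080) = 0.025·7.69, giving R* = 1080·(1 - 0.135) = 934.
From dC/dt = 0: 0.00233·934 - 0.283 = 0.0397P*, so P* = 1.89/0.0397 = 47.7.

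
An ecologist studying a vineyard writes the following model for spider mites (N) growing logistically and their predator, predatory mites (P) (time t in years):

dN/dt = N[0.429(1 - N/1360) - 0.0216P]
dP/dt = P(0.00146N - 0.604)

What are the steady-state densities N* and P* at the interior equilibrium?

From dP/dt = 0 with P > 0: 0.00146N* = 0.604, so N* = 414.
Substitute into dN/dt = 0: 0.429(1 - 414/1360) = 0.0216P*.
The bracket is 0.696, giving P* = 0.299/0.0216 = 13.8.

N* ≈ 414, P* ≈ 13.8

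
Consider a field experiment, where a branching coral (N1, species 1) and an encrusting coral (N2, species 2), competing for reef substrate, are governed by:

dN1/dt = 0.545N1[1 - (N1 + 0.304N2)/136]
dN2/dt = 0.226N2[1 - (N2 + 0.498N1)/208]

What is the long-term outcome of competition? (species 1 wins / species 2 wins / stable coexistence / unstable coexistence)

stable coexistence

Compare the nullcline intercepts: K1/α12 = 136/0.304 = 447 > K2 = 208; K2/α21 = 208/0.498 = 418 > K1 = 136.
Since both inequalities hold, each species can invade when rare, so the interior equilibrium is stable.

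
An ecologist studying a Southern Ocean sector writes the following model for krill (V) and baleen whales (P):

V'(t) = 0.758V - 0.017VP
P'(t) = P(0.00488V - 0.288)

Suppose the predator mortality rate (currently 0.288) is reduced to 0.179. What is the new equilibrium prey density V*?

At the interior fixed point, setting dP/dt = 0 with P > 0 fixes V* = (predator death rate)/(VP coefficient) — independent of the other coefficients.
With the change, V* = 0.179/0.00488 = 36.7; it falls from 59.

V* ≈ 36.7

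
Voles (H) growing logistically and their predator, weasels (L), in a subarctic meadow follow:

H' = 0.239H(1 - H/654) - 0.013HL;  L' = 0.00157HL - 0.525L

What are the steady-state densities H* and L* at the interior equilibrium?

From dL/dt = 0 with L > 0: 0.00157H* = 0.525, so H* = 334.
Substitute into dH/dt = 0: 0.239(1 - 334/654) = 0.013L*.
The bracket is 0.489, giving L* = 0.117/0.013 = 8.98.

H* ≈ 334, L* ≈ 8.98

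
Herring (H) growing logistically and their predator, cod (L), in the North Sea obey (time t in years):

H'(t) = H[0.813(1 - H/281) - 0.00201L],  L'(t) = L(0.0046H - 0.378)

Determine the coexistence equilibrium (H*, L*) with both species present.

H* ≈ 82.2, L* ≈ 286

From dL/dt = 0 with L > 0: 0.0046H* = 0.378, so H* = 82.2.
Substitute into dH/dt = 0: 0.813(1 - 82.2/281) = 0.00201L*.
The bracket is 0.708, giving L* = 0.575/0.00201 = 286.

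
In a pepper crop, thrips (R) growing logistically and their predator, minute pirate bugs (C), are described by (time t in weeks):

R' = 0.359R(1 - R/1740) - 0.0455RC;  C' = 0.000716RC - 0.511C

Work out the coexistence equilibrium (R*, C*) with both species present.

R* ≈ 714, C* ≈ 4.65

From dC/dt = 0 with C > 0: 0.000716R* = 0.511, so R* = 714.
Substitute into dR/dt = 0: 0.359(1 - 714/1740) = 0.0455C*.
The bracket is 0.59, giving C* = 0.212/0.0455 = 4.65.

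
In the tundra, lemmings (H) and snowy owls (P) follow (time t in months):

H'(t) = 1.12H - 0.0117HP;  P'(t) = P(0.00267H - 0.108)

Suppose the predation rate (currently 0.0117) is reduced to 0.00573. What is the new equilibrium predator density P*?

P* ≈ 195

At the interior fixed point, setting dH/dt = 0 with H > 0 fixes P* = (prey growth rate)/(HP coefficient) — independent of the other coefficients.
With the change, P* = 1.12/0.00573 = 195; it rises from 95.7.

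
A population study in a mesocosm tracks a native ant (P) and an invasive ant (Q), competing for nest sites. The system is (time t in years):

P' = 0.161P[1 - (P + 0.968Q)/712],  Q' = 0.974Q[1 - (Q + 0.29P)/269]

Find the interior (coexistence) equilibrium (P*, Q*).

Setting both brackets to zero gives the nullclines P + 0.968Q = 712 and 0.29P + Q = 269.
Substituting Q = 269 - 0.29P into the first: P(1 - 0.968·0.29) = 712 - 0.968·269.
So P* = 452/0.719 = 628, and then Q* = 269 - 0.29·628 = 86.9.

P* ≈ 628, Q* ≈ 86.9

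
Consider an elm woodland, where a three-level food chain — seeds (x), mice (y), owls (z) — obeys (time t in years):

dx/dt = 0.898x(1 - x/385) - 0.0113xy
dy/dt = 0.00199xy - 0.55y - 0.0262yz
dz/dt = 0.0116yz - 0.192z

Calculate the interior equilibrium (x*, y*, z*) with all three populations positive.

x* ≈ 305, y* ≈ 16.6, z* ≈ 2.16

From dz/dt = 0: 0.0116y* = 0.192, so y* = 16.6.
From dx/dt = 0: 0.898(1 - x*/385) = 0.0113·16.6, giving x* = 385·(1 - 0.208) = 305.
From dy/dt = 0: 0.00199·305 - 0.55 = 0.0262z*, so z* = 0.0566/0.0262 = 2.16.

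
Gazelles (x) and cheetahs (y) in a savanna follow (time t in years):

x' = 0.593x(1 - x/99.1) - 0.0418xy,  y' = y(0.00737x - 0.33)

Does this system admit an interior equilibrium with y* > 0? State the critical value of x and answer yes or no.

Threshold x = 44.8; K > 44.8, so yes, the predator persists.

The predator equation gives dy/dt > 0 only when x > 0.33/0.00737 = 44.8.
Without the predator, x → K = 99.1. Since 99.1 > 44.8, the predator can invade and persist.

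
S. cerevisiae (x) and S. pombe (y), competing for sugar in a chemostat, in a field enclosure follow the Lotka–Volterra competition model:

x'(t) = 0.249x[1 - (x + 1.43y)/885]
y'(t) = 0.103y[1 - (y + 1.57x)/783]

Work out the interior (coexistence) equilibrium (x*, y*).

x* ≈ 188, y* ≈ 487

Setting both brackets to zero gives the nullclines x + 1.43y = 885 and 1.57x + y = 783.
Substituting y = 783 - 1.57x into the first: x(1 - 1.43·1.57) = 885 - 1.43·783.
So x* = -235/-1.25 = 188, and then y* = 783 - 1.57·188 = 487.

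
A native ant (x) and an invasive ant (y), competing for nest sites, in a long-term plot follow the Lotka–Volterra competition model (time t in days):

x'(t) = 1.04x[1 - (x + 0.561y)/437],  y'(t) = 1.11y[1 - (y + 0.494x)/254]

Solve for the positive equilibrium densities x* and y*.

Setting both brackets to zero gives the nullclines x + 0.561y = 437 and 0.494x + y = 254.
Substituting y = 254 - 0.494x into the first: x(1 - 0.561·0.494) = 437 - 0.561·254.
So x* = 295/0.723 = 407, and then y* = 254 - 0.494·407 = 52.7.

x* ≈ 407, y* ≈ 52.7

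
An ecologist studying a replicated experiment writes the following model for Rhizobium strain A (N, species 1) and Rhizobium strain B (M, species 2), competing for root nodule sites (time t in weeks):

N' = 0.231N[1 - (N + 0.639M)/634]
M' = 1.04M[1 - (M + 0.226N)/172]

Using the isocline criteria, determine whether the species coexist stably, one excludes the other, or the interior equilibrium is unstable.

stable coexistence

Compare the nullcline intercepts: K1/α12 = 634/0.639 = 992 > K2 = 172; K2/α21 = 172/0.226 = 761 > K1 = 634.
Since both inequalities hold, each species can invade when rare, so the interior equilibrium is stable.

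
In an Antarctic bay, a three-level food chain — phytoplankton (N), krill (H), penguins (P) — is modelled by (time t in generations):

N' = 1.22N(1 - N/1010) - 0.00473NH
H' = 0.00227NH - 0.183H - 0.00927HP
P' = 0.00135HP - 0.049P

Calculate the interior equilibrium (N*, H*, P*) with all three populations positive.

From dP/dt = 0: 0.00135H* = 0.049, so H* = 36.3.
From dN/dt = 0: 1.22(1 - N*/1010) = 0.00473·36.3, giving N* = 1010·(1 - 0.141) = 868.
From dH/dt = 0: 0.00227·868 - 0.183 = 0.00927P*, so P* = 1.79/0.00927 = 193.

N* ≈ 868, H* ≈ 36.3, P* ≈ 193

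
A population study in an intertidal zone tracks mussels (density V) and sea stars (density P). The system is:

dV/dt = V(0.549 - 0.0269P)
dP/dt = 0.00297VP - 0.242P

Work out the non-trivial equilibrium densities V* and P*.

Set dP/dt = 0 with P > 0: 0.00297V - 0.242 = 0, so V* = 0.242/0.00297 = 81.5.
Set dV/dt = 0 with V > 0: 0.549 - 0.0269P = 0, so P* = 0.549/0.0269 = 20.4.

V* ≈ 81.5, P* ≈ 20.4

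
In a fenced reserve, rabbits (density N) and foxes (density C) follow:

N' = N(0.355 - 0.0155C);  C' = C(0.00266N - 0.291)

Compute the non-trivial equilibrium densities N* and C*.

Set dC/dt = 0 with C > 0: 0.00266N - 0.291 = 0, so N* = 0.291/0.00266 = 109.
Set dN/dt = 0 with N > 0: 0.355 - 0.0155C = 0, so C* = 0.355/0.0155 = 22.9.

N* ≈ 109, C* ≈ 22.9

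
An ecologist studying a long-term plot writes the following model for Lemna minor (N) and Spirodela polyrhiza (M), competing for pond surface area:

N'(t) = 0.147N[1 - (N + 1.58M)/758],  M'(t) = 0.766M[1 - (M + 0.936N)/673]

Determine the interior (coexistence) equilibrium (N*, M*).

N* ≈ 638, M* ≈ 76.2

Setting both brackets to zero gives the nullclines N + 1.58M = 758 and 0.936N + M = 673.
Substituting M = 673 - 0.936N into the first: N(1 - 1.58·0.936) = 758 - 1.58·673.
So N* = -305/-0.479 = 638, and then M* = 673 - 0.936·638 = 76.2.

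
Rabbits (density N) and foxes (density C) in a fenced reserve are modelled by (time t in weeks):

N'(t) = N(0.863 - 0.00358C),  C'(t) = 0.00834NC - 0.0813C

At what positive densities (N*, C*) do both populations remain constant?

N* ≈ 9.75, C* ≈ 241

Set dC/dt = 0 with C > 0: 0.00834N - 0.0813 = 0, so N* = 0.0813/0.00834 = 9.75.
Set dN/dt = 0 with N > 0: 0.863 - 0.00358C = 0, so C* = 0.863/0.00358 = 241.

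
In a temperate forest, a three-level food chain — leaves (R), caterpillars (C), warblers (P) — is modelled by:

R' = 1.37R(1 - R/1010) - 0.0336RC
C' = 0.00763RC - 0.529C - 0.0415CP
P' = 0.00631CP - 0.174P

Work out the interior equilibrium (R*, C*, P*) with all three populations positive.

R* ≈ 327, C* ≈ 27.6, P* ≈ 47.4

From dP/dt = 0: 0.00631C* = 0.174, so C* = 27.6.
From dR/dt = 0: 1.37(1 - R*/1010) = 0.0336·27.6, giving R* = 1010·(1 - 0.676) = 327.
From dC/dt = 0: 0.00763·327 - 0.529 = 0.0415P*, so P* = 1.97/0.0415 = 47.4.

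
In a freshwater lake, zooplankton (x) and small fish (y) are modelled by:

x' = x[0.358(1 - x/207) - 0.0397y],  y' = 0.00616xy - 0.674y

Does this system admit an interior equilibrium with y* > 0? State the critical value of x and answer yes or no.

The predator equation gives dy/dt > 0 only when x > 0.674/0.00616 = 109.
Without the predator, x → K = 207. Since 207 > 109, the predator can invade and persist.

Threshold x = 109; K > 109, so yes, the predator persists.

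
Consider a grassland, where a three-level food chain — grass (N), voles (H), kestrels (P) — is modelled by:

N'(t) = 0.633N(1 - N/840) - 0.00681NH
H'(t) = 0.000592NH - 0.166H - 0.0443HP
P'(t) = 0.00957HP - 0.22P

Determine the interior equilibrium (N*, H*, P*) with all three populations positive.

N* ≈ 632, H* ≈ 23, P* ≈ 4.7

From dP/dt = 0: 0.00957H* = 0.22, so H* = 23.
From dN/dt = 0: 0.633(1 - N*/840) = 0.00681·23, giving N* = 840·(1 - 0.247) = 632.
From dH/dt = 0: 0.000592·632 - 0.166 = 0.0443P*, so P* = 0.208/0.0443 = 4.7.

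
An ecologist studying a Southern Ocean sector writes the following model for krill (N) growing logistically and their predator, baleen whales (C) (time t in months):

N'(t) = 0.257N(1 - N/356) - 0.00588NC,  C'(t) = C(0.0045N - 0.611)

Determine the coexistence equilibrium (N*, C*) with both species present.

N* ≈ 136, C* ≈ 27

From dC/dt = 0 with C > 0: 0.0045N* = 0.611, so N* = 136.
Substitute into dN/dt = 0: 0.257(1 - 136/356) = 0.00588C*.
The bracket is 0.619, giving C* = 0.159/0.00588 = 27.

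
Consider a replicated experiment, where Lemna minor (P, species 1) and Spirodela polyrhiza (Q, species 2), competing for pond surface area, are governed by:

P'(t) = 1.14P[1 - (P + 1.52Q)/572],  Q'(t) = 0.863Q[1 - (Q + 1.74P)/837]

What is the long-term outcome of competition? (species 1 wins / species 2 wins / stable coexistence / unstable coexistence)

unstable coexistence (outcome depends on initial conditions)

Compare the nullcline intercepts: K1/α12 = 572/1.52 = 376 < K2 = 837; K2/α21 = 837/1.74 = 481 < K1 = 572.
Since both are reversed, neither can invade when rare; the interior point is a saddle.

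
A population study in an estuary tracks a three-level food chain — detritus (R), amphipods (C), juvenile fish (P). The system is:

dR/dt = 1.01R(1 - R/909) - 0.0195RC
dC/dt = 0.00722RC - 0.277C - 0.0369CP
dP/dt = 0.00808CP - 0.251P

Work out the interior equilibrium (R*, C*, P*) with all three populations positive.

R* ≈ 364, C* ≈ 31.1, P* ≈ 63.7

From dP/dt = 0: 0.00808C* = 0.251, so C* = 31.1.
From dR/dt = 0: 1.01(1 - R*/909) = 0.0195·31.1, giving R* = 909·(1 - 0.6) = 364.
From dC/dt = 0: 0.00722·364 - 0.277 = 0.0369P*, so P* = 2.35/0.0369 = 63.7.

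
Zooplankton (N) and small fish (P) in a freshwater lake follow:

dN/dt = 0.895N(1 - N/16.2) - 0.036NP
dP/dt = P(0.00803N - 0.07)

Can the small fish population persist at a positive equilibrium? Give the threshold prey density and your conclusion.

The predator equation gives dP/dt > 0 only when N > 0.07/0.00803 = 8.72.
Without the predator, N → K = 16.2. Since 16.2 > 8.72, the predator can invade and persist.

Threshold N = 8.72; K > 8.72, so yes, the predator persists.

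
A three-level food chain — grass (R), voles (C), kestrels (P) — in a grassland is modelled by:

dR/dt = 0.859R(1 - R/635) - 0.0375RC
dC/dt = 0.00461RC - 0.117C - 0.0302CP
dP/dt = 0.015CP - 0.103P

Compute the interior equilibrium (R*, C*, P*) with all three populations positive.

R* ≈ 445, C* ≈ 6.87, P* ≈ 64

From dP/dt = 0: 0.015C* = 0.103, so C* = 6.87.
From dR/dt = 0: 0.859(1 - R*/635) = 0.0375·6.87, giving R* = 635·(1 - 0.3) = 445.
From dC/dt = 0: 0.00461·445 - 0.117 = 0.0302P*, so P* = 1.93/0.0302 = 64.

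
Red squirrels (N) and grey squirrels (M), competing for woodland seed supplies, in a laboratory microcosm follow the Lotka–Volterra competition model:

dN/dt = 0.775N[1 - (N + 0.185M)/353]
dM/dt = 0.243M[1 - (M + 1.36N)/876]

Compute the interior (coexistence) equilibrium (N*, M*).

N* ≈ 255, M* ≈ 529

Setting both brackets to zero gives the nullclines N + 0.185M = 353 and 1.36N + M = 876.
Substituting M = 876 - 1.36N into the first: N(1 - 0.185·1.36) = 353 - 0.185·876.
So N* = 191/0.748 = 255, and then M* = 876 - 1.36·255 = 529.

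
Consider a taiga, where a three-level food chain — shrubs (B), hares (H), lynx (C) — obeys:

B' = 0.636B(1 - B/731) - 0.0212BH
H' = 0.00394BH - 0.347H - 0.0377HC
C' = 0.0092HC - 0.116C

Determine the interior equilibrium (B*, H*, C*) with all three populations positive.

B* ≈ 424, H* ≈ 12.6, C* ≈ 35.1

From dC/dt = 0: 0.0092H* = 0.116, so H* = 12.6.
From dB/dt = 0: 0.636(1 - B*/731) = 0.0212·12.6, giving B* = 731·(1 - 0.42) = 424.
From dH/dt = 0: 0.00394·424 - 0.347 = 0.0377C*, so C* = 1.32/0.0377 = 35.1.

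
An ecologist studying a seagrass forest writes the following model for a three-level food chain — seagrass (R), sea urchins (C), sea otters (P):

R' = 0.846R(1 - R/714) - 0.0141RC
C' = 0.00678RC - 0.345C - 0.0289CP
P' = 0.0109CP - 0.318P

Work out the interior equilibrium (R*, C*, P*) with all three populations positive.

From dP/dt = 0: 0.0109C* = 0.318, so C* = 29.2.
From dR/dt = 0: 0.846(1 - R*/714) = 0.0141·29.2, giving R* = 714·(1 - 0.486) = 367.
From dC/dt = 0: 0.00678·367 - 0.345 = 0.0289P*, so P* = 2.14/0.0289 = 74.1.

R* ≈ 367, C* ≈ 29.2, P* ≈ 74.1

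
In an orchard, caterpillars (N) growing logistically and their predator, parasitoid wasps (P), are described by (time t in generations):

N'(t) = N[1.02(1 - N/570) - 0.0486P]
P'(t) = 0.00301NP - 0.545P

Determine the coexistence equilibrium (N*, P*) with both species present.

N* ≈ 181, P* ≈ 14.3

From dP/dt = 0 with P > 0: 0.00301N* = 0.545, so N* = 181.
Substitute into dN/dt = 0: 1.02(1 - 181/570) = 0.0486P*.
The bracket is 0.682, giving P* = 0.696/0.0486 = 14.3.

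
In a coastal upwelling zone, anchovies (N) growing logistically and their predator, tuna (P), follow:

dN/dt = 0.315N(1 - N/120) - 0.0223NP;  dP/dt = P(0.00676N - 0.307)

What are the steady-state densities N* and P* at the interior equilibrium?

From dP/dt = 0 with P > 0: 0.00676N* = 0.307, so N* = 45.4.
Substitute into dN/dt = 0: 0.315(1 - 45.4/120) = 0.0223P*.
The bracket is 0.622, giving P* = 0.196/0.0223 = 8.78.

N* ≈ 45.4, P* ≈ 8.78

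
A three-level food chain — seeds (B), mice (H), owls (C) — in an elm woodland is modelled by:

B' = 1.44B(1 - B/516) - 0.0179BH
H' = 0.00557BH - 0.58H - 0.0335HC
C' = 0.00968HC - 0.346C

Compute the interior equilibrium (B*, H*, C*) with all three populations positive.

From dC/dt = 0: 0.00968H* = 0.346, so H* = 35.7.
From dB/dt = 0: 1.44(1 - B*/516) = 0.0179·35.7, giving B* = 516·(1 - 0.444) = 287.
From dH/dt = 0: 0.00557·287 - 0.58 = 0.0335C*, so C* = 1.02/0.0335 = 30.4.

B* ≈ 287, H* ≈ 35.7, C* ≈ 30.4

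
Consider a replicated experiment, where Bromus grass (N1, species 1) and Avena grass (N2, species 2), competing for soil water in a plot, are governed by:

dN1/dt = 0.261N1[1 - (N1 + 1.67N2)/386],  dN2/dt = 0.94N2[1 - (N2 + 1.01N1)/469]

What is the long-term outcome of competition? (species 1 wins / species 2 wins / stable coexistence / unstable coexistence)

Compare the nullcline intercepts: K1/α12 = 386/1.67 = 231 < K2 = 469; K2/α21 = 469/1.01 = 464 > K1 = 386.
Since the inequalities point opposite ways, species 2 can invade but species 1 cannot.

species 2 excludes species 1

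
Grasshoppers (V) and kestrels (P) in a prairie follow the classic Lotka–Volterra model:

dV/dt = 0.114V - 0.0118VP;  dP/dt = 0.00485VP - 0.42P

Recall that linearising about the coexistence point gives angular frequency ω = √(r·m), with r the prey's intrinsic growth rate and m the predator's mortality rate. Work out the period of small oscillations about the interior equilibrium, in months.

T ≈ 28.7 months

Here r = 0.114 and m = 0.42, so r·m = 0.0479.
ω = √0.0479 = 0.219 per month, hence T = 2π/ω ≈ 28.7 months.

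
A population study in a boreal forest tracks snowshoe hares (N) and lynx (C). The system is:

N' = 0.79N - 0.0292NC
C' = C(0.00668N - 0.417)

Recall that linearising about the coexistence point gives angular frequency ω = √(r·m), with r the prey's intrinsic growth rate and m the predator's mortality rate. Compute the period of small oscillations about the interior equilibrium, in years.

Here r = 0.79 and m = 0.417, so r·m = 0.329.
ω = √0.329 = 0.574 per year, hence T = 2π/ω ≈ 10.9 years.

T ≈ 10.9 years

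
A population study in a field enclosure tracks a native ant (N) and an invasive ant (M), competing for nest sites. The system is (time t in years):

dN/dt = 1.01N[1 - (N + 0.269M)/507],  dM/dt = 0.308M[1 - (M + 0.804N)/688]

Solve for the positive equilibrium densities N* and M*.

N* ≈ 411, M* ≈ 358

Setting both brackets to zero gives the nullclines N + 0.269M = 507 and 0.804N + M = 688.
Substituting M = 688 - 0.804N into the first: N(1 - 0.269·0.804) = 507 - 0.269·688.
So N* = 322/0.784 = 411, and then M* = 688 - 0.804·411 = 358.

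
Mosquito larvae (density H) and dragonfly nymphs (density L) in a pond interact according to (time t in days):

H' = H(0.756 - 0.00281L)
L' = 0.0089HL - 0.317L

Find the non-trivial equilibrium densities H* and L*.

H* ≈ 35.6, L* ≈ 269

Set dL/dt = 0 with L > 0: 0.0089H - 0.317 = 0, so H* = 0.317/0.0089 = 35.6.
Set dH/dt = 0 with H > 0: 0.756 - 0.00281L = 0, so L* = 0.756/0.00281 = 269.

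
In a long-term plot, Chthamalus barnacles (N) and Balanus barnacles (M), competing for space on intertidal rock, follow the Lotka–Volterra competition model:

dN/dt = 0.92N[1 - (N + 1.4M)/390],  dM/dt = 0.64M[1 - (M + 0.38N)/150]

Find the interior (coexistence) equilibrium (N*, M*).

Setting both brackets to zero gives the nullclines N + 1.4M = 390 and 0.38N + M = 150.
Substituting M = 150 - 0.38N into the first: N(1 - 1.4·0.38) = 390 - 1.4·150.
So N* = 180/0.468 = 385, and then M* = 150 - 0.38·385 = 3.85.

N* ≈ 385, M* ≈ 3.85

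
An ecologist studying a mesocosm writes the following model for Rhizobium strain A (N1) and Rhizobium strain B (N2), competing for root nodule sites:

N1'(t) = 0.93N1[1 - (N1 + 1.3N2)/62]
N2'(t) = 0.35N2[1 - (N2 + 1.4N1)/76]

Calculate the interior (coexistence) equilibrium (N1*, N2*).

N1* ≈ 44.9, N2* ≈ 13.2

Setting both brackets to zero gives the nullclines N1 + 1.3N2 = 62 and 1.4N1 + N2 = 76.
Substituting N2 = 76 - 1.4N1 into the first: N1(1 - 1.3·1.4) = 62 - 1.3·76.
So N1* = -36.8/-0.82 = 44.9, and then N2* = 76 - 1.4·44.9 = 13.2.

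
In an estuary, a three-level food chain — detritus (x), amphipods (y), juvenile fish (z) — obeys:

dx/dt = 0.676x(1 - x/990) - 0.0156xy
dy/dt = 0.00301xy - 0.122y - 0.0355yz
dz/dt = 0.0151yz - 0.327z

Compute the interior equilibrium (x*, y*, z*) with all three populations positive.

x* ≈ 495, y* ≈ 21.7, z* ≈ 38.6

From dz/dt = 0: 0.0151y* = 0.327, so y* = 21.7.
From dx/dt = 0: 0.676(1 - x*/990) = 0.0156·21.7, giving x* = 990·(1 - 0.5) = 495.
From dy/dt = 0: 0.00301·495 - 0.122 = 0.0355z*, so z* = 1.37/0.0355 = 38.6.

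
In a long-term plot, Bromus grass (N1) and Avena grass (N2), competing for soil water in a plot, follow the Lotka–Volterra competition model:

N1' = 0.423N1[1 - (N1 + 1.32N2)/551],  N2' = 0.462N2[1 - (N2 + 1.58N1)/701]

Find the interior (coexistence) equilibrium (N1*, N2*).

Setting both brackets to zero gives the nullclines N1 + 1.32N2 = 551 and 1.58N1 + N2 = 701.
Substituting N2 = 701 - 1.58N1 into the first: N1(1 - 1.32·1.58) = 551 - 1.32·701.
So N1* = -374/-1.09 = 345, and then N2* = 701 - 1.58·345 = 156.

N1* ≈ 345, N2* ≈ 156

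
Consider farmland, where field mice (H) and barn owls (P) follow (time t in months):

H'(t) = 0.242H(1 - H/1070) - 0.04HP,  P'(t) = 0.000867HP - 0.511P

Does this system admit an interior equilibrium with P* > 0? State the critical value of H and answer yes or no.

Threshold H = 589; K > 589, so yes, the predator persists.

The predator equation gives dP/dt > 0 only when H > 0.511/0.000867 = 589.
Without the predator, H → K = 1070. Since 1070 > 589, the predator can invade and persist.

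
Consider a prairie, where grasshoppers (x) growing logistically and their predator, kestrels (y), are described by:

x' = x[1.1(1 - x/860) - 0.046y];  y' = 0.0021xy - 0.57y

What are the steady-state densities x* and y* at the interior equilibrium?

x* ≈ 271, y* ≈ 16.4

From dy/dt = 0 with y > 0: 0.0021x* = 0.57, so x* = 271.
Substitute into dx/dt = 0: 1.1(1 - 271/860) = 0.046y*.
The bracket is 0.684, giving y* = 0.753/0.046 = 16.4.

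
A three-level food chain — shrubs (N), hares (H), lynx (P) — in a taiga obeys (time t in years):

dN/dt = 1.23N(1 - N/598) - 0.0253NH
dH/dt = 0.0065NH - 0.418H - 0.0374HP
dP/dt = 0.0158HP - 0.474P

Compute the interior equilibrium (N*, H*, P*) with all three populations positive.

From dP/dt = 0: 0.0158H* = 0.474, so H* = 30.
From dN/dt = 0: 1.23(1 - N*/598) = 0.0253·30, giving N* = 598·(1 - 0.617) = 229.
From dH/dt = 0: 0.0065·229 - 0.418 = 0.0374P*, so P* = 1.07/0.0374 = 28.6.

N* ≈ 229, H* ≈ 30, P* ≈ 28.6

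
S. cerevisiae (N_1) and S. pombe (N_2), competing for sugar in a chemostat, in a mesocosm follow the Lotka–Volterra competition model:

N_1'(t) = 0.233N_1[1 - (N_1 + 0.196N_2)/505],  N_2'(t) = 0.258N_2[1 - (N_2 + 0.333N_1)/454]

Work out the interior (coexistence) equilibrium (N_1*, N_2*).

N_1* ≈ 445, N_2* ≈ 306

Setting both brackets to zero gives the nullclines N_1 + 0.196N_2 = 505 and 0.333N_1 + N_2 = 454.
Substituting N_2 = 454 - 0.333N_1 into the first: N_1(1 - 0.196·0.333) = 505 - 0.196·454.
So N_1* = 416/0.935 = 445, and then N_2* = 454 - 0.333·445 = 306.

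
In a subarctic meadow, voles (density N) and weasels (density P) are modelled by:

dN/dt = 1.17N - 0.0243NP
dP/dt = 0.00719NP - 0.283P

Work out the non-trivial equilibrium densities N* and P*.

Set dP/dt = 0 with P > 0: 0.00719N - 0.283 = 0, so N* = 0.283/0.00719 = 39.4.
Set dN/dt = 0 with N > 0: 1.17 - 0.0243P = 0, so P* = 1.17/0.0243 = 48.1.

N* ≈ 39.4, P* ≈ 48.1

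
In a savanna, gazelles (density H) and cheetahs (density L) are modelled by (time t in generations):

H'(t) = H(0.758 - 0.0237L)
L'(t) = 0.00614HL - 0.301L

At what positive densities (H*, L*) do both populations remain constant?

Set dL/dt = 0 with L > 0: 0.00614H - 0.301 = 0, so H* = 0.301/0.00614 = 49.
Set dH/dt = 0 with H > 0: 0.758 - 0.0237L = 0, so L* = 0.758/0.0237 = 32.

H* ≈ 49, L* ≈ 32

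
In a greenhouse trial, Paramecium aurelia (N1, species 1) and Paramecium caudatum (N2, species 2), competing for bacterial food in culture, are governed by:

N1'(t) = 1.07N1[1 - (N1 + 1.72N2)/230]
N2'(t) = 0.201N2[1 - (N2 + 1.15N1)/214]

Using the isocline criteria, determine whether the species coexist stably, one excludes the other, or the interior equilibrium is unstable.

unstable coexistence (outcome depends on initial conditions)

Compare the nullcline intercepts: K1/α12 = 230/1.72 = 134 < K2 = 214; K2/α21 = 214/1.15 = 186 < K1 = 230.
Since both are reversed, neither can invade when rare; the interior point is a saddle.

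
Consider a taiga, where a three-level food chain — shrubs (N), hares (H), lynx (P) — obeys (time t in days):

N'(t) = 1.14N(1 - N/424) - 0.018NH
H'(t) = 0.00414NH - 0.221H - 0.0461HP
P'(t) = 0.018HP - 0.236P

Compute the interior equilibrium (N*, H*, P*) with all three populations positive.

N* ≈ 336, H* ≈ 13.1, P* ≈ 25.4

From dP/dt = 0: 0.018H* = 0.236, so H* = 13.1.
From dN/dt = 0: 1.14(1 - N*/424) = 0.018·13.1, giving N* = 424·(1 - 0.207) = 336.
From dH/dt = 0: 0.00414·336 - 0.221 = 0.0461P*, so P* = 1.17/0.0461 = 25.4.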